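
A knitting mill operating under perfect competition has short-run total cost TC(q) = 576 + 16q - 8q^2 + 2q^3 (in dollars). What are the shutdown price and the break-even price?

Shutdown price = min AVC. AVC = 16 - 8q + 2q^2, with vertex at q = 2 and minimum $8.
ATC = 576/q + 16 - 8q + 2q^2. Setting dATC/dq = −576/q^2 − 8 + 4q = 0 gives q = 6 (since 4·6^3 − 8·6^2 = 576).
min ATC = 576/6 + 16 − 8·6 + 2·6^2 = $136. That is the break-even price.
For $8 ≤ P < $136 the firm produces at a loss; below $8 it shuts down.

Shutdown price = $8; break-even price = $136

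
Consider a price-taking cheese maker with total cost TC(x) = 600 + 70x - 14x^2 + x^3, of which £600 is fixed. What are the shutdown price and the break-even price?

Shutdown price = min AVC. AVC = 70 - 14x + x^2, with vertex at x = 7 and minimum £21.
ATC = 600/x + 70 - 14x + x^2. Setting dATC/dx = −600/x^2 − 14 + 2x = 0 gives x = 10 (since 2·10^3 − 14·10^2 = 600).
min ATC = 600/10 + 70 − 14·10 + 10^2 = £90. That is the break-even price.
Between these two prices the firm operates at a loss; above £90 it earns a profit.

Shutdown price = £21; break-even price = £90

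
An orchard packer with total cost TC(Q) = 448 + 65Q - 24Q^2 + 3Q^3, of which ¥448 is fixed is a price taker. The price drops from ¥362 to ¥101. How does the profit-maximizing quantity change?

MC = 65 - 48Q + 9Q^2; the shutdown threshold is min AVC = ¥17 (at Q = 4).
With P = ¥362 above the shutdown price, P = MC gives Q = 9.
At P = ¥101 ≥ min AVC, set P = MC: Q = 6. The firm stays open but cuts output.

Output falls from 9 to 6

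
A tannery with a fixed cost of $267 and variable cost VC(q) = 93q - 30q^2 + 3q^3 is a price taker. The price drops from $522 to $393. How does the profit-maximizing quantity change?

Output falls from 11 to 10

AVC = 93 - 30q + 3q^2, minimized at q = 5 where min AVC = $18. MC = 93 - 60q + 9q^2.
At P = $522 ≥ min AVC, set P = MC on the rising branch: q = 11.
At P = $393 ≥ min AVC, set P = MC: q = 10. The firm stays open but cuts output.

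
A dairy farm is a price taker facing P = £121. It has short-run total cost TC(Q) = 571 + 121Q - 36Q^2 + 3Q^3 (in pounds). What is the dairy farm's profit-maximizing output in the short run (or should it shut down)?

Variable cost is VC = 121Q - 36Q^2 + 3Q^3, so AVC = VC/Q = 121 - 36Q + 3Q^2 and MC = dTC/dQ = 121 - 72Q + 9Q^2.
AVC is minimized where dAVC/dQ = -36 + 6Q = 0, at Q = 6; min AVC = 121 - 36·6 + 3·6^2 = £13.
P = £121 exceeds min AVC = £13, so the firm stays open.
Set P = MC: 121 = 121 - 72Q + 9Q^2 → -72Q + 9Q^2 = 0. The roots are Q = 0 and Q = 8; the profit-maximizing output is on the rising part of MC, so Q* = 8.
Check: AVC at Q = 8 is £25 ≤ P, so revenue covers variable cost.
Profit = P·Q − TC = 121·8 − 771 = £197.

Produce at Q = 8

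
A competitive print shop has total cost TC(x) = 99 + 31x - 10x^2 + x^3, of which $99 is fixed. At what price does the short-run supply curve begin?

$6 per unit

The shutdown price is the minimum of AVC. VC = 31x - 10x^2 + x^3, so AVC = 31 - 10x + x^2.
At the minimum of AVC, MC = AVC. MC = 31 - 20x + 3x^2; setting MC = AVC gives 2x^2 - 10x = 0, so x = 5. min AVC = 6.
The firm shuts down for any P below $6.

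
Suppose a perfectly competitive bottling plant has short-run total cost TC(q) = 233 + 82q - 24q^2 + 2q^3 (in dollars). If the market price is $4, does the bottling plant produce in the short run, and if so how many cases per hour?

Shut down

Strip out fixed cost: VC = 82q - 24q^2 + 2q^3. Then AVC = 82 - 24q + 2q^2 and MC = 82 - 48q + 6q^2.
AVC is minimized where dAVC/dq = -24 + 4q = 0, at q = 6; min AVC = 82 - 24·6 + 2·6^2 = $10.
P = $4 lies below min AVC = $10; no output level covers variable cost.
Shutting down limits the loss to fixed cost, $233.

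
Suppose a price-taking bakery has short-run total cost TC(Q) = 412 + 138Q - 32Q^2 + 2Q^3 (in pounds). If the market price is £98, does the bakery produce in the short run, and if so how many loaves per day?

From TC, MC = TC'(Q) = 138 - 64Q + 6Q^2 and AVC = VC/Q = 138 - 32Q + 2Q^2.
AVC hits its minimum where MC = AVC, at Q = 8, giving min AVC = 138 - 32·8 + 2·8^2 = £10.
Because £98 ≥ £10, revenue can cover variable cost; the firm operates.
P = MC gives 40 - 64Q + 6Q^2 = 0, with roots 2/3 and 10. Take the larger (rising MC): Q* = 10.
Check: AVC at Q = 10 is £18 ≤ P, so revenue covers variable cost.
Profit = P·Q − TC = 98·10 − 592 = £388.

Produce at Q = 10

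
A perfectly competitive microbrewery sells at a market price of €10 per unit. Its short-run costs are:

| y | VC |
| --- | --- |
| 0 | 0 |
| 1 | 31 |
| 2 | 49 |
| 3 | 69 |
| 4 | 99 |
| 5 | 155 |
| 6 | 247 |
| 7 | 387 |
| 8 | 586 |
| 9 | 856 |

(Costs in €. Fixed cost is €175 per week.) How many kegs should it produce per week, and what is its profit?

Profit at each row (π = 10y − TC): y=0: -175; y=1: -196; y=2: -204; y=3: -214; y=4: -234; y=5: -280; y=6: -362; y=7: -492; y=8: -681; y=9: -941.
Profit is highest at y = 0. Equivalently, the lowest AVC in the table is 69/3 ≈ €23 at y = 3, and P = €10 falls below it — price never covers variable cost, so the firm shuts down and loses only its fixed cost.

y = 0 (shut down); profit = -€175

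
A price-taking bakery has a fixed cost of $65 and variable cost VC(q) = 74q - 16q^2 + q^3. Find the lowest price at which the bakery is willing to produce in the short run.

The firm shuts down when price falls below the minimum of average variable cost. AVC = VC/q = 74 - 16q + q^2.
At the minimum of AVC, MC = AVC. MC = 74 - 32q + 3q^2; setting MC = AVC gives 2q^2 - 16q = 0, so q = 8. min AVC = 10.
For P < $10 the firm produces nothing.

$10 per unit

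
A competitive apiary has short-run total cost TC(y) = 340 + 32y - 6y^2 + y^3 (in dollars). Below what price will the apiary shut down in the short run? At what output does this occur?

$23 per unit, at y = 3

Short-run supply begins at min AVC. From VC = 32y - 6y^2 + y^3, AVC = 32 - 6y + y^2.
At the minimum of AVC, MC = AVC. MC = 32 - 12y + 3y^2; setting MC = AVC gives 2y^2 - 6y = 0, so y = 3. min AVC = 23.
For P < $23 the firm produces nothing.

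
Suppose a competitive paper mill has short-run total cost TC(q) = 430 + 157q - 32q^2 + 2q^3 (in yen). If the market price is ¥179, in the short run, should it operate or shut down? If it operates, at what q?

Strip out fixed cost: VC = 157q - 32q^2 + 2q^3. Then AVC = 157 - 32q + 2q^2 and MC = 157 - 64q + 6q^2.
The AVC parabola has its vertex at q = 32/4 = 8, where AVC = 157 - 32·8 + 2·8^2 = ¥29.
P = ¥179 exceeds min AVC = ¥29, so the firm stays open.
Set P = MC: 179 = 157 - 64q + 6q^2 → -22 - 64q + 6q^2 = 0. The roots are q = -1/3 and q = 11; the profit-maximizing output is on the rising part of MC, so q* = 11.
Check: AVC at q = 11 is ¥47 ≤ P, so revenue covers variable cost.
Profit = P·q − TC = 179·11 − 947 = ¥1022.

Produce at q = 11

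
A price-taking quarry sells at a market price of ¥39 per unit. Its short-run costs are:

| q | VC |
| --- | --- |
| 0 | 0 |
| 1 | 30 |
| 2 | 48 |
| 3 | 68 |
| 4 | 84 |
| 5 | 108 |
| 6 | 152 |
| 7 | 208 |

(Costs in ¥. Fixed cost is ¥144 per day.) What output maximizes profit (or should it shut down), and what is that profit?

Tabulate TR − TC: q=0: -144; q=1: -135; q=2: -114; q=3: -95; q=4: -72; q=5: -57; q=6: -62; q=7: -79.
Profit is maximized at q = 5. AVC there is 108/5 = ¥21.60 ≤ P, so producing beats shutting down (which would give -¥144).

q = 5; profit = -¥57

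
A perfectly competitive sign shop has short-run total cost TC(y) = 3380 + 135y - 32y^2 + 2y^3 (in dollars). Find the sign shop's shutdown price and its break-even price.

Shutdown price = $7; break-even price = $317

AVC = 135 - 32y + 2y^2; minimized at y = 8, giving min AVC = $7. That is the shutdown price.
ATC = 3380/y + 135 - 32y + 2y^2. Setting dATC/dy = −3380/y^2 − 32 + 4y = 0 gives y = 13 (since 4·13^3 − 32·13^2 = 3380).
min ATC = 3380/13 + 135 − 32·13 + 2·13^2 = $317. That is the break-even price.
For $7 ≤ P < $317 the firm produces at a loss; below $7 it shuts down.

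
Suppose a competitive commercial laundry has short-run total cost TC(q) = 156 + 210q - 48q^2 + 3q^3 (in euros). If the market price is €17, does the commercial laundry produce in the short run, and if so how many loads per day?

Strip out fixed cost: VC = 210q - 48q^2 + 3q^3. Then AVC = 210 - 48q + 3q^2 and MC = 210 - 96q + 9q^2.
The AVC parabola has its vertex at q = 48/6 = 8, where AVC = 210 - 48·8 + 3·8^2 = €18.
P = €17 lies below min AVC = €18; no output level covers variable cost.
The firm minimizes its loss by shutting down and losing only its fixed cost of €156.

Shut down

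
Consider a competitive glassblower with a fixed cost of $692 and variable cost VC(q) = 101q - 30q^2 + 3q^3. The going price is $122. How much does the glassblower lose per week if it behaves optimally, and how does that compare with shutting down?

AVC = 101 - 30q + 3q^2; min AVC = $26 at q = 5. Since P = $122 ≥ min AVC, the firm produces.
MC = 101 - 60q + 9q^2. Setting P = MC and taking the root on the rising branch gives q* = 7.
TR = 122·7 = 854. TC = 692 + 266 = 958. Profit = 854 − 958 = -$104.
By producing, the firm covers all variable cost plus $588 of fixed cost; shutting down would lose the full $692.

Profit = -$104 at q = 7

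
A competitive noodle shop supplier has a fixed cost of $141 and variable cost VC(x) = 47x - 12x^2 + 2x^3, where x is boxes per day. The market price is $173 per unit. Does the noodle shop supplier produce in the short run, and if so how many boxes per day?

Produce at x = 7

Strip out fixed cost: VC = 47x - 12x^2 + 2x^3. Then AVC = 47 - 12x + 2x^2 and MC = 47 - 24x + 6x^2.
AVC hits its minimum where MC = AVC, at x = 3, giving min AVC = 47 - 12·3 + 2·3^2 = $29.
P = $173 exceeds min AVC = $29, so the firm stays open.
Solving P = MC: -126 - 24x + 6x^2 = 0 ⇒ x = -3 or 7. On the upward-sloping branch, x* = 7.
Check: AVC at x = 7 is $61 ≤ P, so revenue covers variable cost.
Profit = P·x − TC = 173·7 − 568 = $643.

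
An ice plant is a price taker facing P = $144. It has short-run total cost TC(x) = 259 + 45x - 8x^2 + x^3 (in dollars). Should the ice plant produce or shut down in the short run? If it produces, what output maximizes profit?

Strip out fixed cost: VC = 45x - 8x^2 + x^3. Then AVC = 45 - 8x + x^2 and MC = 45 - 16x + 3x^2.
AVC hits its minimum where MC = AVC, at x = 4, giving min AVC = 45 - 8·4 + 4^2 = $29.
Since P = $144 ≥ min AVC = $29, price covers variable cost and the firm should produce.
P = MC gives -99 - 16x + 3x^2 = 0, with roots -11/3 and 9. Take the larger (rising MC): x* = 9.
Check: AVC at x = 9 is $54 ≤ P, so revenue covers variable cost.
Profit = P·x − TC = 144·9 − 745 = $551.

Produce at x = 9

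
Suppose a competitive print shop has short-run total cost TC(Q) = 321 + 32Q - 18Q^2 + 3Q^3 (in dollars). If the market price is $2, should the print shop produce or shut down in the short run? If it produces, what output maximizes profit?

From TC, MC = TC'(Q) = 32 - 36Q + 9Q^2 and AVC = VC/Q = 32 - 18Q + 3Q^2.
AVC hits its minimum where MC = AVC, at Q = 3, giving min AVC = 32 - 18·3 + 3·3^2 = $5.
Since P = $2 < min AVC = $5, price fails to cover variable cost at any output.
Shutting down limits the loss to fixed cost, $321.

Shut down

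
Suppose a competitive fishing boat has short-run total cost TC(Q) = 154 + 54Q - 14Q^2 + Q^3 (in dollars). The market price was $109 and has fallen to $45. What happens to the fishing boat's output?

MC = 54 - 28Q + 3Q^2; the shutdown threshold is min AVC = $5 (at Q = 7).
With P = $109 above the shutdown price, P = MC gives Q = 11.
At P = $45 ≥ min AVC, set P = MC: Q = 9. The firm stays open but cuts output.

Output falls from 11 to 9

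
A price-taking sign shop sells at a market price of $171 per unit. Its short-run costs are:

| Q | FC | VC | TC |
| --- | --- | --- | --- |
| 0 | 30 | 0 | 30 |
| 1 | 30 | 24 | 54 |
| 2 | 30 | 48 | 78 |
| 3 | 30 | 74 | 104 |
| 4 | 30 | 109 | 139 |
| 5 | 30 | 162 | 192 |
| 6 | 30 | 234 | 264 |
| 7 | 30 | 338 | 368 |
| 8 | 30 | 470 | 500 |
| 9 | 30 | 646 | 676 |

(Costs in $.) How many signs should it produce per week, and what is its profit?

Q = 8; profit = $868

Tabulate TR − TC: Q=0: -30; Q=1: 117; Q=2: 264; Q=3: 409; Q=4: 545; Q=5: 663; Q=6: 762; Q=7: 829; Q=8: 868; Q=9: 863.
Profit is maximized at Q = 8. AVC there is 470/8 = $58.75 ≤ P, so producing beats shutting down (which would give -$30).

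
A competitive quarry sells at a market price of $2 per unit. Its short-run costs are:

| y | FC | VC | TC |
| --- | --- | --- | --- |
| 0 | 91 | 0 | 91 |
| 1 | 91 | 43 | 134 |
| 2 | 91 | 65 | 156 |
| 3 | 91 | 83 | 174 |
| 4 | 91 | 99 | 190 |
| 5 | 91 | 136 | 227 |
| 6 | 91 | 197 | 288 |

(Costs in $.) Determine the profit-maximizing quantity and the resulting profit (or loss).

y = 0 (shut down); profit = -$91

Profit at each row (π = 2y − TC): y=0: -91; y=1: -132; y=2: -152; y=3: -168; y=4: -182; y=5: -217; y=6: -276.
Profit is highest at y = 0. Equivalently, the lowest AVC in the table is 99/4 ≈ $24.75 at y = 4, and P = $2 falls below it — price never covers variable cost, so the firm shuts down and loses only its fixed cost.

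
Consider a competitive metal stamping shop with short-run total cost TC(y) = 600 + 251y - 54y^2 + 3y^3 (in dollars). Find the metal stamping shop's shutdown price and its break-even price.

Shutdown price = min AVC. AVC = 251 - 54y + 3y^2, with vertex at y = 9 and minimum $8.
ATC = 600/y + 251 - 54y + 3y^2. Setting dATC/dy = −600/y^2 − 54 + 6y = 0 gives y = 10 (since 6·10^3 − 54·10^2 = 600).
min ATC = 600/10 + 251 − 54·10 + 3·10^2 = $71. That is the break-even price.
Between these two prices the firm operates at a loss; above $71 it earns a profit.

Shutdown price = $8; break-even price = $71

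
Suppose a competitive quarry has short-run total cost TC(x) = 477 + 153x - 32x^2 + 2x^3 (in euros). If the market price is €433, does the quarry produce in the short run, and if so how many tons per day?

Produce at x = 14

Strip out fixed cost: VC = 153x - 32x^2 + 2x^3. Then AVC = 153 - 32x + 2x^2 and MC = 153 - 64x + 6x^2.
The AVC parabola has its vertex at x = 32/4 = 8, where AVC = 153 - 32·8 + 2·8^2 = €25.
Because €433 ≥ €25, revenue can cover variable cost; the firm operates.
Solving P = MC: -280 - 64x + 6x^2 = 0 ⇒ x = -10/3 or 14. On the upward-sloping branch, x* = 14.
Check: AVC at x = 14 is €97 ≤ P, so revenue covers variable cost.
Profit = P·x − TC = 433·14 − 1835 = €4227.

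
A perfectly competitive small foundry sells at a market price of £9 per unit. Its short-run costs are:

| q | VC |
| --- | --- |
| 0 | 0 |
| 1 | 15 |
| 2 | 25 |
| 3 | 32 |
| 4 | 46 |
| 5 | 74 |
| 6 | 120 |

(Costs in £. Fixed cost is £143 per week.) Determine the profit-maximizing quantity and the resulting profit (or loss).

q = 0 (shut down); profit = -£143

Compute π = P·q − TC at each output: q=0: -143; q=1: -149; q=2: -150; q=3: -148; q=4: -153; q=5: -172; q=6: -209.
Profit is highest at q = 0. Equivalently, the lowest AVC in the table is 32/3 ≈ £10.67 at q = 3, and P = £9 falls below it — price never covers variable cost, so the firm shuts down and loses only its fixed cost.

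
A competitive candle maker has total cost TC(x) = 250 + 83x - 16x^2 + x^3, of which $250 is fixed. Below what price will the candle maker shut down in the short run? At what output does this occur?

The shutdown price is the minimum of AVC. VC = 83x - 16x^2 + x^3, so AVC = 83 - 16x + x^2.
At the minimum of AVC, MC = AVC. MC = 83 - 32x + 3x^2; setting MC = AVC gives 2x^2 - 16x = 0, so x = 8. min AVC = 19.
For P < $19 the firm produces nothing.

$19 per unit, at x = 8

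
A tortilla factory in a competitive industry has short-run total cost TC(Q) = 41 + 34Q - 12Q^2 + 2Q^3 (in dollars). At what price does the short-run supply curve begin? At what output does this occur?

The firm shuts down when price falls below the minimum of average variable cost. AVC = VC/Q = 34 - 12Q + 2Q^2.
dAVC/dQ = -12 + 4Q = 0 gives Q = 3. min AVC = 34 - 12·3 + 2·3^2 = 16.
For P < $16 the firm produces nothing.

$16 per unit, at Q = 3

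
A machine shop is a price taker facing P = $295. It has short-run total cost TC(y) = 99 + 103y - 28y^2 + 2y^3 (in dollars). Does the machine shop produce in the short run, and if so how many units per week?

Produce at y = 12

Variable cost is VC = 103y - 28y^2 + 2y^3, so AVC = VC/y = 103 - 28y + 2y^2 and MC = dTC/dy = 103 - 56y + 6y^2.
AVC hits its minimum where MC = AVC, at y = 7, giving min AVC = 103 - 28·7 + 2·7^2 = $5.
Because $295 ≥ $5, revenue can cover variable cost; the firm operates.
Set P = MC: 295 = 103 - 56y + 6y^2 → -192 - 56y + 6y^2 = 0. The roots are y = -8/3 and y = 12; the profit-maximizing output is on the rising part of MC, so y* = 12.
Check: AVC at y = 12 is $55 ≤ P, so revenue covers variable cost.
Profit = P·y − TC = 295·12 − 759 = $2781.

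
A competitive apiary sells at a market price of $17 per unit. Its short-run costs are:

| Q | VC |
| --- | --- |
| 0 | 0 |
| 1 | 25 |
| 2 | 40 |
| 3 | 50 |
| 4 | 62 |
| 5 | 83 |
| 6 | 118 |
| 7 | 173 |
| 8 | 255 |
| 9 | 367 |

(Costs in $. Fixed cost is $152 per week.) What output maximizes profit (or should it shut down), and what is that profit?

Tabulate TR − TC: Q=0: -152; Q=1: -160; Q=2: -158; Q=3: -151; Q=4: -146; Q=5: -150; Q=6: -168; Q=7: -206; Q=8: -271; Q=9: -366.
Profit is maximized at Q = 4. AVC there is 62/4 = $15.50 ≤ P, so producing beats shutting down (which would give -$152).

Q = 4; profit = -$146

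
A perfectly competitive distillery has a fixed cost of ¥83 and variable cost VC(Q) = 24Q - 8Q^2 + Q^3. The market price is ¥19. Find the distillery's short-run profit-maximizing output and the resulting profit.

Profit = -¥33 at Q = 5

AVC = 24 - 8Q + Q^2 has its minimum ¥8 at Q = 4; price ¥19 clears that bar, so the firm operates.
MC = 24 - 16Q + 3Q^2. Setting P = MC and taking the root on the rising branch gives Q* = 5.
TR = 19·5 = 95. TC = 83 + 45 = 128. Profit = 95 − 128 = -¥33.
By producing, the firm covers all variable cost plus ¥50 of fixed cost; shutting down would lose the full ¥83.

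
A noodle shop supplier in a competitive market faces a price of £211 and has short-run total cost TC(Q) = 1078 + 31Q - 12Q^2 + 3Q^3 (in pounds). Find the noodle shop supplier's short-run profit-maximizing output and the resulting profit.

Profit = -£214 at Q = 6

AVC = 31 - 12Q + 3Q^2 has its minimum £19 at Q = 2; price £211 clears that bar, so the firm operates.
With MC = 31 - 24Q + 9Q^2, P = MC on the upward-sloping part at Q* = 6.
TR = 211·6 = 1266. TC = 1078 + 402 = 1480. Profit = 1266 − 1480 = -£214.
Shutting down would mean losing the fixed cost of £1078, so operating at a loss of £214 is better by £864.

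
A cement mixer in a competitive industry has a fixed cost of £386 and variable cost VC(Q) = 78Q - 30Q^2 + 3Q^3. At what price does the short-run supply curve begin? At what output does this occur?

£3 per unit, at Q = 5

The shutdown price is the minimum of AVC. VC = 78Q - 30Q^2 + 3Q^3, so AVC = 78 - 30Q + 3Q^2.
dAVC/dQ = -30 + 6Q = 0 gives Q = 5. min AVC = 78 - 30·5 + 3·5^2 = 3.
For P < £3 the firm produces nothing.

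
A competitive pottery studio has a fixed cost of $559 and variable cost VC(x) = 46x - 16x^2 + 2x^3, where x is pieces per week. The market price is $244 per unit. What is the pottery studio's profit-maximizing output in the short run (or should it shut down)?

Produce at x = 9

Strip out fixed cost: VC = 46x - 16x^2 + 2x^3. Then AVC = 46 - 16x + 2x^2 and MC = 46 - 32x + 6x^2.
AVC is minimized where dAVC/dx = -16 + 4x = 0, at x = 4; min AVC = 46 - 16·4 + 2·4^2 = $14.
P = $244 exceeds min AVC = $14, so the firm stays open.
Solving P = MC: -198 - 32x + 6x^2 = 0 ⇒ x = -11/3 or 9. On the upward-sloping branch, x* = 9.
Check: AVC at x = 9 is $64 ≤ P, so revenue covers variable cost.
Profit = P·x − TC = 244·9 − 1135 = $1061.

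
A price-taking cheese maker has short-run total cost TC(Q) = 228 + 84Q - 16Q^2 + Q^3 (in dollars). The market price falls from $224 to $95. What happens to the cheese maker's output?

Output falls from 14 to 11

AVC = 84 - 16Q + Q^2, minimized at Q = 8 where min AVC = $20. MC = 84 - 32Q + 3Q^2.
With P = $224 above the shutdown price, P = MC gives Q = 14.
At P = $95 ≥ min AVC, set P = MC: Q = 11. The firm stays open but cuts output.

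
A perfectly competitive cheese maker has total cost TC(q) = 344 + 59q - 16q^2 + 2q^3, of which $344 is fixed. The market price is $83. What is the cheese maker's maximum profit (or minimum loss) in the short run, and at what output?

AVC = 59 - 16q + 2q^2; min AVC = $27 at q = 4. Since P = $83 ≥ min AVC, the firm produces.
MC = 59 - 32q + 6q^2. Setting P = MC and taking the root on the rising branch gives q* = 6.
TR = 83·6 = 498. TC = 344 + 210 = 554. Profit = 498 − 554 = -$56.
That loss of $56 beats the $344 the firm would lose by shutting down; producing recovers $288 of fixed cost.

Profit = -$56 at q = 6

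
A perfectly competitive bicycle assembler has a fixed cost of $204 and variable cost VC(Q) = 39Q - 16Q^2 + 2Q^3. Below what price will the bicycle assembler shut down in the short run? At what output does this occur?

$7 per unit, at Q = 4

The shutdown price is the minimum of AVC. VC = 39Q - 16Q^2 + 2Q^3, so AVC = 39 - 16Q + 2Q^2.
At the minimum of AVC, MC = AVC. MC = 39 - 32Q + 6Q^2; setting MC = AVC gives 4Q^2 - 16Q = 0, so Q = 4. min AVC = 7.
For P < $7 the firm produces nothing.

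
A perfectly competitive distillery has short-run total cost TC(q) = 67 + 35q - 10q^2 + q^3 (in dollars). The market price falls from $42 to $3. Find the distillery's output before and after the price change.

MC = 35 - 20q + 3q^2; the shutdown threshold is min AVC = $10 (at q = 5).
At P = $42 ≥ min AVC, set P = MC on the rising branch: q = 7.
At P = $3 < min AVC = $10, price no longer covers variable cost at any output, so the firm shuts down: q = 0.

Output falls from 7 to 0 (the firm shuts down)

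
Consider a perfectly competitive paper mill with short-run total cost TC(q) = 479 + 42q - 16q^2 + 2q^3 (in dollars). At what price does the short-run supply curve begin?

The firm shuts down when price falls below the minimum of average variable cost. AVC = VC/q = 42 - 16q + 2q^2.
dAVC/dq = -16 + 4q = 0 gives q = 4. min AVC = 42 - 16·4 + 2·4^2 = 10.
For P < $10 the firm produces nothing.

$10 per unit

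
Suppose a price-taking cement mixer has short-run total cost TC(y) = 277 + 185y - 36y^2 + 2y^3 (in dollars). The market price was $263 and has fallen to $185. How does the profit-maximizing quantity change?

AVC = 185 - 36y + 2y^2, minimized at y = 9 where min AVC = $23. MC = 185 - 72y + 6y^2.
At P = $263 ≥ min AVC, set P = MC on the rising branch: y = 13.
At P = $185 ≥ min AVC, set P = MC: y = 12. The firm stays open but cuts output.

Output falls from 13 to 12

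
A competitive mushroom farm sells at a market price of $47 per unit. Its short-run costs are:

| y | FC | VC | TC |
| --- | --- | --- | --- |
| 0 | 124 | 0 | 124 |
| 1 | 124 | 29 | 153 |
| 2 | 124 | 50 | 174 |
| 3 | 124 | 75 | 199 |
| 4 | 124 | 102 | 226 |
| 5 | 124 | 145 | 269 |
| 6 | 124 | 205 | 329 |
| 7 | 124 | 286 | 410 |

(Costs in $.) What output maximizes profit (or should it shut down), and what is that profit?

Tabulate TR − TC: y=0: -124; y=1: -106; y=2: -80; y=3: -58; y=4: -38; y=5: -34; y=6: -47; y=7: -81.
Profit is maximized at y = 5. AVC there is 145/5 = $29 ≤ P, so producing beats shutting down (which would give -$124).

y = 5; profit = -$34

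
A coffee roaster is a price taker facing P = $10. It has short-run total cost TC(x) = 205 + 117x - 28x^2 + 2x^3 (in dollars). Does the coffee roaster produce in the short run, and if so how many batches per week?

Shut down

From TC, MC = TC'(x) = 117 - 56x + 6x^2 and AVC = VC/x = 117 - 28x + 2x^2.
AVC is minimized where dAVC/dx = -28 + 4x = 0, at x = 7; min AVC = 117 - 28·7 + 2·7^2 = $19.
Since P = $10 < min AVC = $19, price fails to cover variable cost at any output.
Best response: produce nothing and absorb the $205 fixed cost.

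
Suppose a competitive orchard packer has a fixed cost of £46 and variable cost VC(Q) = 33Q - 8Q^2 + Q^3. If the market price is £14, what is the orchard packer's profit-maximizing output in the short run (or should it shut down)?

From TC, MC = TC'(Q) = 33 - 16Q + 3Q^2 and AVC = VC/Q = 33 - 8Q + Q^2.
AVC is minimized where dAVC/dQ = -8 + 2Q = 0, at Q = 4; min AVC = 33 - 8·4 + 4^2 = £17.
P = £14 lies below min AVC = £17; no output level covers variable cost.
Shutting down limits the loss to fixed cost, £46.

Shut down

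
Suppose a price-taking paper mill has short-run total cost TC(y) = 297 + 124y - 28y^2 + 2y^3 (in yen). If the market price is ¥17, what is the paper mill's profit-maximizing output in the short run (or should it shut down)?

Shut down

Strip out fixed cost: VC = 124y - 28y^2 + 2y^3. Then AVC = 124 - 28y + 2y^2 and MC = 124 - 56y + 6y^2.
The AVC parabola has its vertex at y = 28/4 = 7, where AVC = 124 - 28·7 + 2·7^2 = ¥26.
P = ¥17 lies below min AVC = ¥26; no output level covers variable cost.
Best response: produce nothing and absorb the ¥297 fixed cost.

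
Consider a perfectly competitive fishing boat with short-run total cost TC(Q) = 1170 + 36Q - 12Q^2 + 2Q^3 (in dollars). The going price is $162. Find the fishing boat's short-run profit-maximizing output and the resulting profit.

AVC = 36 - 12Q + 2Q^2 has its minimum $18 at Q = 3; price $162 clears that bar, so the firm operates.
With MC = 36 - 24Q + 6Q^2, P = MC on the upward-sloping part at Q* = 7.
TR = 162·7 = 1134. TC = 1170 + 350 = 1520. Profit = 1134 − 1520 = -$386.
That loss of $386 beats the $1170 the firm would lose by shutting down; producing recovers $784 of fixed cost.

Profit = -$386 at Q = 7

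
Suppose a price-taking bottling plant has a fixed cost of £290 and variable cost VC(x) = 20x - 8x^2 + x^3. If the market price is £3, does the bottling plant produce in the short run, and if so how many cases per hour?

Shut down

From TC, MC = TC'(x) = 20 - 16x + 3x^2 and AVC = VC/x = 20 - 8x + x^2.
AVC hits its minimum where MC = AVC, at x = 4, giving min AVC = 20 - 8·4 + 4^2 = £4.
P = £3 lies below min AVC = £4; no output level covers variable cost.
Best response: produce nothing and absorb the £290 fixed cost.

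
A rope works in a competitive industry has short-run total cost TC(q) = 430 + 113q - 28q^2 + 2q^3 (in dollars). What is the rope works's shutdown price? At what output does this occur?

$15 per unit, at q = 7

The firm shuts down when price falls below the minimum of average variable cost. AVC = VC/q = 113 - 28q + 2q^2.
At the minimum of AVC, MC = AVC. MC = 113 - 56q + 6q^2; setting MC = AVC gives 4q^2 - 28q = 0, so q = 7. min AVC = 15.
The firm shuts down for any P below $15.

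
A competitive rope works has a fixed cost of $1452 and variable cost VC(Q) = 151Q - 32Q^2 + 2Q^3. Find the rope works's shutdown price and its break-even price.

AVC = 151 - 32Q + 2Q^2; minimized at Q = 8, giving min AVC = $23. That is the shutdown price.
ATC = 1452/Q + 151 - 32Q + 2Q^2. Setting dATC/dQ = −1452/Q^2 − 32 + 4Q = 0 gives Q = 11 (since 4·11^3 − 32·11^2 = 1452).
min ATC = 1452/11 + 151 − 32·11 + 2·11^2 = $173. That is the break-even price.
For $23 ≤ P < $173 the firm produces at a loss; below $23 it shuts down.

Shutdown price = $23; break-even price = $173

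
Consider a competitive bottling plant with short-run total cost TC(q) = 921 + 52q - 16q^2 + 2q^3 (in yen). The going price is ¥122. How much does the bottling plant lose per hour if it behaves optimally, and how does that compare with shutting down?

Profit = -¥333 at q = 7

AVC = 52 - 16q + 2q^2; min AVC = ¥20 at q = 4. Since P = ¥122 ≥ min AVC, the firm produces.
With MC = 52 - 32q + 6q^2, P = MC on the upward-sloping part at q* = 7.
TR = 122·7 = 854. TC = 921 + 266 = 1187. Profit = 854 − 1187 = -¥333.
By producing, the firm covers all variable cost plus ¥588 of fixed cost; shutting down would lose the full ¥921.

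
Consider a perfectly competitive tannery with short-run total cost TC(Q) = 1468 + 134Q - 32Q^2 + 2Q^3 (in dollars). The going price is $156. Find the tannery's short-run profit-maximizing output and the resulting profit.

Profit = -$16 at Q = 11

AVC = 134 - 32Q + 2Q^2 has its minimum $6 at Q = 8; price $156 clears that bar, so the firm operates.
MC = 134 - 64Q + 6Q^2. Setting P = MC and taking the root on the rising branch gives Q* = 11.
TR = 156·11 = 1716. TC = 1468 + 264 = 1732. Profit = 1716 − 1732 = -$16.
By producing, the firm covers all variable cost plus $1452 of fixed cost; shutting down would lose the full $1468.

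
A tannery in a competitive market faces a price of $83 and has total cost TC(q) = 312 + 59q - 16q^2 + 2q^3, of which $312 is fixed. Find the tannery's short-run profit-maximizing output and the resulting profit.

Profit = -$24 at q = 6

AVC = 59 - 16q + 2q^2 has its minimum $27 at q = 4; price $83 clears that bar, so the firm operates.
With MC = 59 - 32q + 6q^2, P = MC on the upward-sloping part at q* = 6.
TR = 83·6 = 498. TC = 312 + 210 = 522. Profit = 498 − 522 = -$24.
Shutting down would mean losing the fixed cost of $312, so operating at a loss of $24 is better by $288.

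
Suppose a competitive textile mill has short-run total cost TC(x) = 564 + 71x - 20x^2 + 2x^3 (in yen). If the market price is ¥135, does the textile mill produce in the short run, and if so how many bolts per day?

Produce at x = 8

From TC, MC = TC'(x) = 71 - 40x + 6x^2 and AVC = VC/x = 71 - 20x + 2x^2.
The AVC parabola has its vertex at x = 20/4 = 5, where AVC = 71 - 20·5 + 2·5^2 = ¥21.
P = ¥135 exceeds min AVC = ¥21, so the firm stays open.
Solving P = MC: -64 - 40x + 6x^2 = 0 ⇒ x = -4/3 or 8. On the upward-sloping branch, x* = 8.
Check: AVC at x = 8 is ¥39 ≤ P, so revenue covers variable cost.
Profit = P·x − TC = 135·8 − 876 = ¥204.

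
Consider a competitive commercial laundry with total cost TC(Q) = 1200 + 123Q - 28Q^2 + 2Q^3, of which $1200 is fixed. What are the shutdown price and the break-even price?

Shutdown price = $25; break-even price = $163

Shutdown price = min AVC. AVC = 123 - 28Q + 2Q^2, with vertex at Q = 7 and minimum $25.
ATC = 1200/Q + 123 - 28Q + 2Q^2. Setting dATC/dQ = −1200/Q^2 − 28 + 4Q = 0 gives Q = 10 (since 4·10^3 − 28·10^2 = 1200).
min ATC = 1200/10 + 123 − 28·10 + 2·10^2 = $163. That is the break-even price.
For $25 ≤ P < $163 the firm produces at a loss; below $25 it shuts down.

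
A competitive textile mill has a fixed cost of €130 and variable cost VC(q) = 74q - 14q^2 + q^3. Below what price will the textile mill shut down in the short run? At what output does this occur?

The firm shuts down when price falls below the minimum of average variable cost. AVC = VC/q = 74 - 14q + q^2.
At the minimum of AVC, MC = AVC. MC = 74 - 28q + 3q^2; setting MC = AVC gives 2q^2 - 14q = 0, so q = 7. min AVC = 25.
The firm shuts down for any P below €25.

€25 per unit, at q = 7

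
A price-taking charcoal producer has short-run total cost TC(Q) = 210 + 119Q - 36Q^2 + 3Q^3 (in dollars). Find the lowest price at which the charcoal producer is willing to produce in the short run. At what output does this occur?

Short-run supply begins at min AVC. From VC = 119Q - 36Q^2 + 3Q^3, AVC = 119 - 36Q + 3Q^2.
At the minimum of AVC, MC = AVC. MC = 119 - 72Q + 9Q^2; setting MC = AVC gives 6Q^2 - 36Q = 0, so Q = 6. min AVC = 11.
So the shutdown price is $11.

$11 per unit, at Q = 6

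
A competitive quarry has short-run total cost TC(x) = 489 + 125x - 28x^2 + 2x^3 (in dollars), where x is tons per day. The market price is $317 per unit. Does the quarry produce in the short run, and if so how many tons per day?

Produce at x = 12

From TC, MC = TC'(x) = 125 - 56x + 6x^2 and AVC = VC/x = 125 - 28x + 2x^2.
The AVC parabola has its vertex at x = 28/4 = 7, where AVC = 125 - 28·7 + 2·7^2 = $27.
Because $317 ≥ $27, revenue can cover variable cost; the firm operates.
Solving P = MC: -192 - 56x + 6x^2 = 0 ⇒ x = -8/3 or 12. On the upward-sloping branch, x* = 12.
Check: AVC at x = 12 is $77 ≤ P, so revenue covers variable cost.
Profit = P·x − TC = 317·12 − 1413 = $2391.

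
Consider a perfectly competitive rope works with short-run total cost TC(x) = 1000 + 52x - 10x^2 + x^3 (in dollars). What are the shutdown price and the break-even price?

Shutdown price = $27; break-even price = $152

Shutdown price = min AVC. AVC = 52 - 10x + x^2, with vertex at x = 5 and minimum $27.
ATC = 1000/x + 52 - 10x + x^2. Setting dATC/dx = −1000/x^2 − 10 + 2x = 0 gives x = 10 (since 2·10^3 − 10·10^2 = 1000).
min ATC = 1000/10 + 52 − 10·10 + 10^2 = $152. That is the break-even price.
Between these two prices the firm operates at a loss; above $152 it earns a profit.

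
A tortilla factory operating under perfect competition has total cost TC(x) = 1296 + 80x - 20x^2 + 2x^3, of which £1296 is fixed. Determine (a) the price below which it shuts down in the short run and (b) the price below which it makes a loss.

AVC = 80 - 20x + 2x^2; minimized at x = 5, giving min AVC = £30. That is the shutdown price.
ATC = 1296/x + 80 - 20x + 2x^2. Setting dATC/dx = −1296/x^2 − 20 + 4x = 0 gives x = 9 (since 4·9^3 − 20·9^2 = 1296).
min ATC = 1296/9 + 80 − 20·9 + 2·9^2 = £206. That is the break-even price.
For £30 ≤ P < £206 the firm produces at a loss; below £30 it shuts down.

Shutdown price = £30; break-even price = £206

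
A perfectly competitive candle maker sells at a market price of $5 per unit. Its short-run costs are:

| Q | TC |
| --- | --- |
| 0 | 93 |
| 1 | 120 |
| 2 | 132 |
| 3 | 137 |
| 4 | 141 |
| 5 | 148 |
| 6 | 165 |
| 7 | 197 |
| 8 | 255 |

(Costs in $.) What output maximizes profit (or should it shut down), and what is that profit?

Q = 0 (shut down); profit = -$93

Compute π = P·Q − TC at each output: Q=0: -93; Q=1: -115; Q=2: -122; Q=3: -122; Q=4: -121; Q=5: -123; Q=6: -135; Q=7: -162; Q=8: -215.
Profit is highest at Q = 0. Equivalently, the lowest AVC in the table is 55/5 ≈ $11 at Q = 5, and P = $5 falls below it — price never covers variable cost, so the firm shuts down and loses only its fixed cost.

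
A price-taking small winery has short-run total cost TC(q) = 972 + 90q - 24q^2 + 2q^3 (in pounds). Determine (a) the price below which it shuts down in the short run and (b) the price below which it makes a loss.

Shutdown price = min AVC. AVC = 90 - 24q + 2q^2, with vertex at q = 6 and minimum £18.
ATC = 972/q + 90 - 24q + 2q^2. Setting dATC/dq = −972/q^2 − 24 + 4q = 0 gives q = 9 (since 4·9^3 − 24·9^2 = 972).
min ATC = 972/9 + 90 − 24·9 + 2·9^2 = £144. That is the break-even price.
Between these two prices the firm operates at a loss; above £144 it earns a profit.

Shutdown price = £18; break-even price = £144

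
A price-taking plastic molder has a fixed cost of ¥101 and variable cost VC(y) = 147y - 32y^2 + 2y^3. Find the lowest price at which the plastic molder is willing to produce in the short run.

¥19 per unit

The firm shuts down when price falls below the minimum of average variable cost. AVC = VC/y = 147 - 32y + 2y^2.
At the minimum of AVC, MC = AVC. MC = 147 - 64y + 6y^2; setting MC = AVC gives 4y^2 - 32y = 0, so y = 8. min AVC = 19.
So the shutdown price is ¥19.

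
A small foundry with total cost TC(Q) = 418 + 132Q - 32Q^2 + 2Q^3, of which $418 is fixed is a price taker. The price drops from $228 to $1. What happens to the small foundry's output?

Output falls from 12 to 0 (the firm shuts down)

AVC = 132 - 32Q + 2Q^2, minimized at Q = 8 where min AVC = $4. MC = 132 - 64Q + 6Q^2.
With P = $228 above the shutdown price, P = MC gives Q = 12.
At P = $1 < min AVC = $4, price no longer covers variable cost at any output, so the firm shuts down: Q = 0.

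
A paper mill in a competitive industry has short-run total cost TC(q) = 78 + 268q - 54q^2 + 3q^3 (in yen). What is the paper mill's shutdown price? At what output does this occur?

¥25 per unit, at q = 9

Short-run supply begins at min AVC. From VC = 268q - 54q^2 + 3q^3, AVC = 268 - 54q + 3q^2.
dAVC/dq = -54 + 6q = 0 gives q = 9. min AVC = 268 - 54·9 + 3·9^2 = 25.
The firm shuts down for any P below ¥25.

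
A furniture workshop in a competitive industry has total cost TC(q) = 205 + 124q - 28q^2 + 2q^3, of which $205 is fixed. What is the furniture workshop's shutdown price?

The firm shuts down when price falls below the minimum of average variable cost. AVC = VC/q = 124 - 28q + 2q^2.
dAVC/dq = -28 + 4q = 0 gives q = 7. min AVC = 124 - 28·7 + 2·7^2 = 26.
For P < $26 the firm produces nothing.

$26 per unit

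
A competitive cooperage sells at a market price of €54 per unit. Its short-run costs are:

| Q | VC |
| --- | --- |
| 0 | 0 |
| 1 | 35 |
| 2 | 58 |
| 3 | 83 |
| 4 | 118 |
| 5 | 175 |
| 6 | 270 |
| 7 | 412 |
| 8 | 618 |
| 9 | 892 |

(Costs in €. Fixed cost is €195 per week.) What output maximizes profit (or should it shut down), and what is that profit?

Profit at each row (π = 54Q − TC): Q=0: -195; Q=1: -176; Q=2: -145; Q=3: -116; Q=4: -97; Q=5: -100; Q=6: -141; Q=7: -229; Q=8: -381; Q=9: -601.
Profit is maximized at Q = 4. AVC there is 118/4 = €29.50 ≤ P, so producing beats shutting down (which would give -€195).

Q = 4; profit = -€97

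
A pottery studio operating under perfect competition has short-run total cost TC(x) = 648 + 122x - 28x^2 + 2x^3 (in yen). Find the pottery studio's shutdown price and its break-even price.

Shutdown price = min AVC. AVC = 122 - 28x + 2x^2, with vertex at x = 7 and minimum ¥24.
ATC = 648/x + 122 - 28x + 2x^2. Setting dATC/dx = −648/x^2 − 28 + 4x = 0 gives x = 9 (since 4·9^3 − 28·9^2 = 648).
min ATC = 648/9 + 122 − 28·9 + 2·9^2 = ¥104. That is the break-even price.
For ¥24 ≤ P < ¥104 the firm produces at a loss; below ¥24 it shuts down.

Shutdown price = ¥24; break-even price = ¥104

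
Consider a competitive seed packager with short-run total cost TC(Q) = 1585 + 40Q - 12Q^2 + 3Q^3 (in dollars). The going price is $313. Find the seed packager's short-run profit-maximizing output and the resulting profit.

AVC = 40 - 12Q + 3Q^2; min AVC = $28 at Q = 2. Since P = $313 ≥ min AVC, the firm produces.
With MC = 40 - 24Q + 9Q^2, P = MC on the upward-sloping part at Q* = 7.
TR = 313·7 = 2191. TC = 1585 + 721 = 2306. Profit = 2191 − 2306 = -$115.
By producing, the firm covers all variable cost plus $1470 of fixed cost; shutting down would lose the full $1585.

Profit = -$115 at Q = 7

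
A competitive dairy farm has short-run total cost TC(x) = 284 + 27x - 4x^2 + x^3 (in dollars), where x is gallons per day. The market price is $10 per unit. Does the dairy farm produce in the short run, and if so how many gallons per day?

Variable cost is VC = 27x - 4x^2 + x^3, so AVC = VC/x = 27 - 4x + x^2 and MC = dTC/dx = 27 - 8x + 3x^2.
AVC hits its minimum where MC = AVC, at x = 2, giving min AVC = 27 - 4·2 + 2^2 = $23.
With P < min AVC ($10 < $23), every unit sold adds to the loss.
Best response: produce nothing and absorb the $284 fixed cost.

Shut down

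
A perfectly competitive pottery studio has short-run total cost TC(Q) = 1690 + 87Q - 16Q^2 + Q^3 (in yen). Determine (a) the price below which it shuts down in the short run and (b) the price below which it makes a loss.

Shutdown price = min AVC. AVC = 87 - 16Q + Q^2, with vertex at Q = 8 and minimum ¥23.
ATC = 1690/Q + 87 - 16Q + Q^2. Setting dATC/dQ = −1690/Q^2 − 16 + 2Q = 0 gives Q = 13 (since 2·13^3 − 16·13^2 = 1690).
min ATC = 1690/13 + 87 − 16·13 + 13^2 = ¥178. That is the break-even price.
Between these two prices the firm operates at a loss; above ¥178 it earns a profit.

Shutdown price = ¥23; break-even price = ¥178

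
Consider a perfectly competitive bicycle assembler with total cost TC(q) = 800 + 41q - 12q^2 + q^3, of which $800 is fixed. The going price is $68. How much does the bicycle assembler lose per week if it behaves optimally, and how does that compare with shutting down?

Profit = -$314 at q = 9

AVC = 41 - 12q + q^2; min AVC = $5 at q = 6. Since P = $68 ≥ min AVC, the firm produces.
With MC = 41 - 24q + 3q^2, P = MC on the upward-sloping part at q* = 9.
TR = 68·9 = 612. TC = 800 + 126 = 926. Profit = 612 − 926 = -$314.
By producing, the firm covers all variable cost plus $486 of fixed cost; shutting down would lose the full $800.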